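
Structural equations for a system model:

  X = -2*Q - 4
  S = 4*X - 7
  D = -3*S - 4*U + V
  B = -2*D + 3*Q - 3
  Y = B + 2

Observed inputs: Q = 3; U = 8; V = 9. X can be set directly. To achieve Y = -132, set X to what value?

X = -6

Intervening on X fixes its value directly, overriding its dependence on Q.
Substituting into the D equation gives D = -12*X - 2.
Substituting into the B equation gives B = 24*X + 10.
Substituting into the Y equation gives Y = 24*X + 12.
Solve 24*X + 12 = -132: X = (-132 - 12) / 24 = -6.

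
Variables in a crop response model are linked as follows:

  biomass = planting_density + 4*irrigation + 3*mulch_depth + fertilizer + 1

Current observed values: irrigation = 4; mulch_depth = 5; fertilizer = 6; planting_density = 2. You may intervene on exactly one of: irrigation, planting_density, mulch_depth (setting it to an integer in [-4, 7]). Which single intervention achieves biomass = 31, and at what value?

Intervening on irrigation: biomass = 4*irrigation + 24. Reaching 31 requires irrigation = 7/4, not an integer.
Intervening on planting_density: biomass = planting_density + 38. Reaching 31 requires planting_density = -7, outside [-4, 7].
Intervening on mulch_depth: with other inputs at their observed values, biomass = 3*mulch_depth + 25. Solving for 31 gives mulch_depth = 2, within [-4, 7].

set mulch_depth = 2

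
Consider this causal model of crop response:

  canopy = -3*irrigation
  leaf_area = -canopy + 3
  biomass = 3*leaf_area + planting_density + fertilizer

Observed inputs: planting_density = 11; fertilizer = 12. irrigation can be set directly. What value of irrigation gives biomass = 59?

Substituting into the leaf_area equation gives leaf_area = 3*irrigation + 3.
Substituting into the biomass equation gives biomass = 9*irrigation + 32.
Solve 9*irrigation + 32 = 59: irrigation = (59 - 32) / 9 = 3.

irrigation = 3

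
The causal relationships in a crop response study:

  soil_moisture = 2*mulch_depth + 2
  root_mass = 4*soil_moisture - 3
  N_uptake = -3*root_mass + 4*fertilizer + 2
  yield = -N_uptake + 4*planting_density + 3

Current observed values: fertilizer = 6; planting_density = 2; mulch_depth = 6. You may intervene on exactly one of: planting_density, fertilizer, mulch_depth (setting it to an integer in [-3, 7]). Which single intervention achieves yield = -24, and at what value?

set mulch_depth = -1

Intervening on planting_density: yield = 4*planting_density + 136. Reaching -24 requires planting_density = -40, outside [-3, 7].
Intervening on fertilizer: yield = -4*fertilizer + 168. Reaching -24 requires fertilizer = 48, outside [-3, 7].
Intervening on mulch_depth: with other inputs at their observed values, yield = 24*mulch_depth. Solving for -24 gives mulch_depth = -1, within [-3, 7].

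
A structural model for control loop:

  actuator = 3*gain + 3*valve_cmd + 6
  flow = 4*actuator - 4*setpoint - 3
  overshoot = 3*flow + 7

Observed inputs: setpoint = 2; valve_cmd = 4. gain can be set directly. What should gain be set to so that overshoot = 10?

gain = -5

Substituting into the actuator equation gives actuator = 3*gain + 18.
This gives flow = 12*gain + 61.
overshoot becomes 36*gain + 190.
Solve 36*gain + 190 = 10: gain = (10 - 190) / 36 = -5.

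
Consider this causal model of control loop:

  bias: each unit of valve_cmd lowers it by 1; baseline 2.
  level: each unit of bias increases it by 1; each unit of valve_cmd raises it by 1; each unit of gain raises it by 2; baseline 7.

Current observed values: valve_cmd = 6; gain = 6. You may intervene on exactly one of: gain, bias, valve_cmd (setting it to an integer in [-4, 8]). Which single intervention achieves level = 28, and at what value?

set bias = 3

Intervening on gain: level = 2*gain + 9. Reaching 28 requires gain = 19/2, not an integer.
Intervening on bias: with other inputs at their observed values, level = bias + 25. Solving for 28 gives bias = 3, within [-4, 8].
Intervening on valve_cmd: the paths from valve_cmd to level cancel (net effect zero), leaving level = 21; 28 is unreachable this way.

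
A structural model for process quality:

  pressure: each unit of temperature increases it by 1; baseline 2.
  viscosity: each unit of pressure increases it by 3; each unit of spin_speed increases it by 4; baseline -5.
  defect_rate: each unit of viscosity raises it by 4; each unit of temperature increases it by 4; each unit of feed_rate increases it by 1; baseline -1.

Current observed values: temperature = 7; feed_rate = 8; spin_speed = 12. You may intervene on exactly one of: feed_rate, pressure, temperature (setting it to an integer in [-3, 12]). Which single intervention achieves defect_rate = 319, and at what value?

set feed_rate = 12

Intervening on feed_rate: with other inputs at their observed values, defect_rate = feed_rate + 307. Solving for 319 gives feed_rate = 12, within [-3, 12].
Intervening on pressure: defect_rate = 12*pressure + 207. Reaching 319 requires pressure = 28/3, not an integer.
Intervening on temperature: defect_rate = 16*temperature + 203. Reaching 319 requires temperature = 29/4, not an integer.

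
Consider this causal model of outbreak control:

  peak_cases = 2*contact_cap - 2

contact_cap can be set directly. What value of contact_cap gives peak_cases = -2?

Solve 2*contact_cap - 2 = -2: contact_cap = (-2 + 2) / 2 = 0.

contact_cap = 0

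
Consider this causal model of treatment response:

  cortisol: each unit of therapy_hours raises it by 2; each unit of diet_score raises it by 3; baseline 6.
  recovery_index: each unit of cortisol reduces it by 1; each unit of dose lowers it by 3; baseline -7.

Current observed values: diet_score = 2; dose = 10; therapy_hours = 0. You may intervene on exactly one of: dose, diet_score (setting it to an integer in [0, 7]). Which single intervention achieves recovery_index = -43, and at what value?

set diet_score = 0

Intervening on dose: recovery_index = -3*dose - 19. Reaching -43 requires dose = 8, outside [0, 7].
Intervening on diet_score: with other inputs at their observed values, recovery_index = -3*diet_score - 43. Solving for -43 gives diet_score = 0, within [0, 7].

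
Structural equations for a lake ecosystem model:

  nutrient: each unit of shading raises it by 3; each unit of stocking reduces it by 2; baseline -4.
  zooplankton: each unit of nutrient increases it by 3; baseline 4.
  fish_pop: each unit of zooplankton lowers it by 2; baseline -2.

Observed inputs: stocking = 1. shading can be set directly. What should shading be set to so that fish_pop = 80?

shading = -3

Substituting into the nutrient equation gives nutrient = 3*shading - 6.
This gives zooplankton = 9*shading - 14.
Substituting into the fish_pop equation gives fish_pop = -18*shading + 26.
Solve -18*shading + 26 = 80: shading = (80 - 26) / -18 = -3.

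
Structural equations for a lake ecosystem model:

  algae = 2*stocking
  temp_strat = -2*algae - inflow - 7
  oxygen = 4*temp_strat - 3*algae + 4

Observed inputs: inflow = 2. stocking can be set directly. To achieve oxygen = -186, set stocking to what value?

stocking = 7

Substituting into the temp_strat equation gives temp_strat = -4*stocking - 9.
Substituting into the oxygen equation gives oxygen = -22*stocking - 32.
Solve -22*stocking - 32 = -186: stocking = (-186 + 32) / -22 = 7.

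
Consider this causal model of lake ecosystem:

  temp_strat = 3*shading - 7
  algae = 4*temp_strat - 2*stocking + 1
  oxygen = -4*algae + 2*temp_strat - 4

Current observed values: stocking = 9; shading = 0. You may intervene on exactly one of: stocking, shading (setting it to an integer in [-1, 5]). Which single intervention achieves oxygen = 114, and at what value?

set stocking = 3

Intervening on stocking: with other inputs at their observed values, oxygen = 8*stocking + 90. Solving for 114 gives stocking = 3, within [-1, 5].
Intervening on shading: oxygen = -42*shading + 162. Reaching 114 requires shading = 8/7, not an integer.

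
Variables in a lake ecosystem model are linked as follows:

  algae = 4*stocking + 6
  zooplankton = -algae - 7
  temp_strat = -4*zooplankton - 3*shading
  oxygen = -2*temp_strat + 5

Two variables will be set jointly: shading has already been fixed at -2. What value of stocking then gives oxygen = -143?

With shading held at -2:
Substituting into the zooplankton equation gives zooplankton = -4*stocking - 13.
temp_strat becomes 16*stocking + 58.
Substituting into the oxygen equation gives oxygen = -32*stocking - 111.
Solve -32*stocking - 111 = -143: stocking = (-143 + 111) / -32 = 1.

stocking = 1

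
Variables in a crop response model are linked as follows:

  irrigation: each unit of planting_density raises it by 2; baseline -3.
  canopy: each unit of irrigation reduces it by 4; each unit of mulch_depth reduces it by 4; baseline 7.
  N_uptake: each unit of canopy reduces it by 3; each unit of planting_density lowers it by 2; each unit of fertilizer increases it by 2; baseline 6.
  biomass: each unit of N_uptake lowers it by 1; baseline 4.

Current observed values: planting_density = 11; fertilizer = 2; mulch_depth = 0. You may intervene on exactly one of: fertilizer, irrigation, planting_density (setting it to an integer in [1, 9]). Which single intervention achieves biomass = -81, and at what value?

Intervening on fertilizer: biomass = -2*fertilizer - 187. Reaching -81 requires fertilizer = -53, outside [1, 9].
Intervening on irrigation: biomass = -12*irrigation + 37. Reaching -81 requires irrigation = 59/6, not an integer.
Intervening on planting_density: with other inputs at their observed values, biomass = -22*planting_density + 51. Solving for -81 gives planting_density = 6, within [1, 9].

set planting_density = 6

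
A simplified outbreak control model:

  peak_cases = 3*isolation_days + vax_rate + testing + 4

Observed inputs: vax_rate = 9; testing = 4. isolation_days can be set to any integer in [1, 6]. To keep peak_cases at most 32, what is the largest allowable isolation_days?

isolation_days = 5

Substituting into the peak_cases equation gives peak_cases = 3*isolation_days + 17.
Require 3*isolation_days + 17 ≤ 32, so isolation_days ≤ 5.
The largest integer in [1, 6] satisfying this is 5.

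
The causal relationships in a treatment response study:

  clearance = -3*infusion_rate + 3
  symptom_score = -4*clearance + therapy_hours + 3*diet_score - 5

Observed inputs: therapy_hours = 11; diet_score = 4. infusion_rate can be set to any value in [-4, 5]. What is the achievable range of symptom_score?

-42 to 66

Substituting into the symptom_score equation gives symptom_score = 12*infusion_rate + 6.
Linear in infusion_rate, so extremes are at the endpoints: infusion_rate = -4 gives symptom_score = -42; infusion_rate = 5 gives symptom_score = 66.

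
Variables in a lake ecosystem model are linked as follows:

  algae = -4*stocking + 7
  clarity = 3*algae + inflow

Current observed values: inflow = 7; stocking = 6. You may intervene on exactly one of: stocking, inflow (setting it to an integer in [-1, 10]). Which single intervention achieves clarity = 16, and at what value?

set stocking = 1

Intervening on stocking: with other inputs at their observed values, clarity = -12*stocking + 28. Solving for 16 gives stocking = 1, within [-1, 10].
Intervening on inflow: clarity = inflow - 51. Reaching 16 requires inflow = 67, outside [-1, 10].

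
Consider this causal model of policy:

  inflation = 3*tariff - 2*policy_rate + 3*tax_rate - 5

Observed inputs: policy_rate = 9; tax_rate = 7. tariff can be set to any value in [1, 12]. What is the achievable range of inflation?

1 to 34

Substituting into the inflation equation gives inflation = 3*tariff - 2.
Linear in tariff, so extremes are at the endpoints: tariff = 1 gives inflation = 1; tariff = 12 gives inflation = 34.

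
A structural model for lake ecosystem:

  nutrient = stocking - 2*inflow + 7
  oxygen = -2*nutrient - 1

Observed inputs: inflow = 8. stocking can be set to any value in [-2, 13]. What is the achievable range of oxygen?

Substituting into the nutrient equation gives nutrient = stocking - 9.
This gives oxygen = -2*stocking + 17.
Linear in stocking, so extremes are at the endpoints: stocking = -2 gives oxygen = 21; stocking = 13 gives oxygen = -9.

-9 to 21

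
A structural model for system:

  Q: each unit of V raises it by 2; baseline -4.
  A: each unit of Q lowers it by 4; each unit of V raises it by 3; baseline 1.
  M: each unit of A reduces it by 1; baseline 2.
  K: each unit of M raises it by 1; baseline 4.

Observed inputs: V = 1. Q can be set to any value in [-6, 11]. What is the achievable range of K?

-22 to 46

Intervening on Q fixes its value directly, overriding its dependence on V.
Substituting into the A equation gives A = -4*Q + 4.
So M = 4*Q - 2.
So K = 4*Q + 2.
Linear in Q, so extremes are at the endpoints: Q = -6 gives K = -22; Q = 11 gives K = 46.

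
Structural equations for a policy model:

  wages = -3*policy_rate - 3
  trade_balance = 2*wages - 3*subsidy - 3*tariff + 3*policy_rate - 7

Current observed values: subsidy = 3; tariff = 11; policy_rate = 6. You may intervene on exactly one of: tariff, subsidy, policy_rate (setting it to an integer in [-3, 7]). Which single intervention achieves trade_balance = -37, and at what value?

set tariff = -1

Intervening on tariff: with other inputs at their observed values, trade_balance = -3*tariff - 40. Solving for -37 gives tariff = -1, within [-3, 7].
Intervening on subsidy: trade_balance = -3*subsidy - 64. Reaching -37 requires subsidy = -9, outside [-3, 7].
Intervening on policy_rate: trade_balance = -3*policy_rate - 55. Reaching -37 requires policy_rate = -6, outside [-3, 7].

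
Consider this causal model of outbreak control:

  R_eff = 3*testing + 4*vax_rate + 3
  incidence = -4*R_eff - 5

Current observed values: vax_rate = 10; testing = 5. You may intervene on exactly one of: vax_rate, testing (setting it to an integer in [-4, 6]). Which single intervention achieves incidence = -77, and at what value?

Intervening on vax_rate: with other inputs at their observed values, incidence = -16*vax_rate - 77. Solving for -77 gives vax_rate = 0, within [-4, 6].
Intervening on testing: incidence = -12*testing - 177. Reaching -77 requires testing = -25/3, not an integer.

set vax_rate = 0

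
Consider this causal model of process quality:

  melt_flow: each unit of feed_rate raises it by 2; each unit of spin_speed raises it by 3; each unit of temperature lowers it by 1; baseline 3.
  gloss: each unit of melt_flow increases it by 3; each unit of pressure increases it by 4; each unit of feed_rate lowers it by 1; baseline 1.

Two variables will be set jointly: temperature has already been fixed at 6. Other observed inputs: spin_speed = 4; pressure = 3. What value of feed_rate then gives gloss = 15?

feed_rate = -5

With temperature held at 6:
Substituting into the melt_flow equation gives melt_flow = 2*feed_rate + 9.
gloss becomes 5*feed_rate + 40.
Solve 5*feed_rate + 40 = 15: feed_rate = (15 - 40) / 5 = -5.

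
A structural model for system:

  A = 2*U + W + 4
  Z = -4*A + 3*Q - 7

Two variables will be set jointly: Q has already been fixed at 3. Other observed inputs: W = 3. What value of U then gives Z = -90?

With Q held at 3:
Substituting into the A equation gives A = 2*U + 7.
Z becomes -8*U - 26.
Solve -8*U - 26 = -90: U = (-90 + 26) / -8 = 8.

U = 8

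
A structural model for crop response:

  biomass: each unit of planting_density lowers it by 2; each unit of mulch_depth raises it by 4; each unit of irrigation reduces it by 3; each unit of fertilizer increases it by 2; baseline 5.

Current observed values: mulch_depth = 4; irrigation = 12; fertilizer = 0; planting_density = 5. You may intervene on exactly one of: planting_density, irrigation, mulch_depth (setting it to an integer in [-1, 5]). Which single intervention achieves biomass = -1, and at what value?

set irrigation = 4

Intervening on planting_density: biomass = -2*planting_density - 15. Reaching -1 requires planting_density = -7, outside [-1, 5].
Intervening on irrigation: with other inputs at their observed values, biomass = -3*irrigation + 11. Solving for -1 gives irrigation = 4, within [-1, 5].
Intervening on mulch_depth: biomass = 4*mulch_depth - 41. Reaching -1 requires mulch_depth = 10, outside [-1, 5].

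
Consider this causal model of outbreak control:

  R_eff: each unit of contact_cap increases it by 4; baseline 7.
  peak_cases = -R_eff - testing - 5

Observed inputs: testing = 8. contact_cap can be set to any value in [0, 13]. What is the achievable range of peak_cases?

Substituting into the peak_cases equation gives peak_cases = -4*contact_cap - 20.
Linear in contact_cap, so extremes are at the endpoints: contact_cap = 0 gives peak_cases = -20; contact_cap = 13 gives peak_cases = -72.

-72 to -20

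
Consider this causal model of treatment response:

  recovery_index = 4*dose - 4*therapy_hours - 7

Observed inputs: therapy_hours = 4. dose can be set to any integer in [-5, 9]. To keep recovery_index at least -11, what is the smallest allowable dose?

Substituting into the recovery_index equation gives recovery_index = 4*dose - 23.
Require 4*dose - 23 ≥ -11, so dose ≥ 3.
The smallest integer in [-5, 9] satisfying this is 3.

dose = 3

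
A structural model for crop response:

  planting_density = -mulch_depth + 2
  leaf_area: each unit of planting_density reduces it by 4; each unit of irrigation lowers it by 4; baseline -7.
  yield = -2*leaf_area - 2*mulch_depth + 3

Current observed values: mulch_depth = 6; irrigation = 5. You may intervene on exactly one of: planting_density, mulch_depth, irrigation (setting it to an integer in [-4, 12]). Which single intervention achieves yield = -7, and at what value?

Intervening on planting_density: yield = 8*planting_density + 45. Reaching -7 requires planting_density = -13/2, not an integer.
Intervening on mulch_depth: with other inputs at their observed values, yield = -10*mulch_depth + 73. Solving for -7 gives mulch_depth = 8, within [-4, 12].
Intervening on irrigation: yield = 8*irrigation - 27. Reaching -7 requires irrigation = 5/2, not an integer.

set mulch_depth = 8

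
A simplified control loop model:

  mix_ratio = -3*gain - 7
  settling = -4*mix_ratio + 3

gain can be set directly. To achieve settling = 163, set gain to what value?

Substituting into the settling equation gives settling = 12*gain + 31.
Solve 12*gain + 31 = 163: gain = (163 - 31) / 12 = 11.

gain = 11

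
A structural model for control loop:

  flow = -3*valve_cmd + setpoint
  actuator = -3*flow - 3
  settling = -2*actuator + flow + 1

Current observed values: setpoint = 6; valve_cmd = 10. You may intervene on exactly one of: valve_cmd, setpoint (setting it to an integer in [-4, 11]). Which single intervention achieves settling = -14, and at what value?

Intervening on valve_cmd: with other inputs at their observed values, settling = -21*valve_cmd + 49. Solving for -14 gives valve_cmd = 3, within [-4, 11].
Intervening on setpoint: settling = 7*setpoint - 203. Reaching -14 requires setpoint = 27, outside [-4, 11].

set valve_cmd = 3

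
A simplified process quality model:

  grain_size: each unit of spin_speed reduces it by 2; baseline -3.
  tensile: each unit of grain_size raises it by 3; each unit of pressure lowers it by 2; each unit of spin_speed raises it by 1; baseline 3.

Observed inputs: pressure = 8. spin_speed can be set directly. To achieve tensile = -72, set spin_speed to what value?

spin_speed = 10

Substituting into the tensile equation gives tensile = -5*spin_speed - 22.
Solve -5*spin_speed - 22 = -72: spin_speed = (-72 + 22) / -5 = 10.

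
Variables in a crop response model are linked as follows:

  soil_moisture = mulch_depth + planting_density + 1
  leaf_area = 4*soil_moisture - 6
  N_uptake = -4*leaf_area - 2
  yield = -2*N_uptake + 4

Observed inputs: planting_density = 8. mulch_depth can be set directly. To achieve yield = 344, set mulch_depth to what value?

Substituting into the soil_moisture equation gives soil_moisture = mulch_depth + 9.
Substituting into the leaf_area equation gives leaf_area = 4*mulch_depth + 30.
This gives N_uptake = -16*mulch_depth - 122.
yield becomes 32*mulch_depth + 248.
Solve 32*mulch_depth + 248 = 344: mulch_depth = (344 - 248) / 32 = 3.

mulch_depth = 3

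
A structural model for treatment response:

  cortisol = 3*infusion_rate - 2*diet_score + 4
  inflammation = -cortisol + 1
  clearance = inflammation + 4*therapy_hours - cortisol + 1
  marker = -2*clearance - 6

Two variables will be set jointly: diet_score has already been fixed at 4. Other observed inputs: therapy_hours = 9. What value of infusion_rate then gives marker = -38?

infusion_rate = 5

With diet_score held at 4:
Substituting into the cortisol equation gives cortisol = 3*infusion_rate - 4.
This gives inflammation = -3*infusion_rate + 5.
Substituting into the clearance equation gives clearance = -6*infusion_rate + 46.
Substituting into the marker equation gives marker = 12*infusion_rate - 98.
Solve 12*infusion_rate - 98 = -38: infusion_rate = (-38 + 98) / 12 = 5.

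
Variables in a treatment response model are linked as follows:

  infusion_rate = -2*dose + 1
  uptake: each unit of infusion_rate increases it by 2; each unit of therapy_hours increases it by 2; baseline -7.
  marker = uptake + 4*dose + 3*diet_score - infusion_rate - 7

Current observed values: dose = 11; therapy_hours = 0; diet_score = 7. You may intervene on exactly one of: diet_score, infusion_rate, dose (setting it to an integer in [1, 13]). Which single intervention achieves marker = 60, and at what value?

Intervening on diet_score: marker = 3*diet_score + 9. Reaching 60 requires diet_score = 17, outside [1, 13].
Intervening on infusion_rate: with other inputs at their observed values, marker = infusion_rate + 51. Solving for 60 gives infusion_rate = 9, within [1, 13].
Intervening on dose: marker = 2*dose + 8. Reaching 60 requires dose = 26, outside [1, 13].

set infusion_rate = 9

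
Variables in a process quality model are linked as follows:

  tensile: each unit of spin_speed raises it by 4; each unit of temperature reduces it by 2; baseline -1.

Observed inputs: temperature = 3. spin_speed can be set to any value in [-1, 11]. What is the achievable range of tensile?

-11 to 37

Substituting into the tensile equation gives tensile = 4*spin_speed - 7.
Linear in spin_speed, so extremes are at the endpoints: spin_speed = -1 gives tensile = -11; spin_speed = 11 gives tensile = 37.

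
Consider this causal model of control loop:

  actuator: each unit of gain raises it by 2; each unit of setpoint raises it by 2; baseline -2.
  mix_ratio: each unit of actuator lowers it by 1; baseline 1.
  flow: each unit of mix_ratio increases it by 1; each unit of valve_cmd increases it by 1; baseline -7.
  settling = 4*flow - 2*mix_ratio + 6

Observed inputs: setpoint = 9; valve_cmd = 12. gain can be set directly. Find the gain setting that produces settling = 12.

gain = -4

Substituting into the actuator equation gives actuator = 2*gain + 16.
This gives mix_ratio = -2*gain - 15.
Substituting into the flow equation gives flow = -2*gain - 10.
Substituting into the settling equation gives settling = -4*gain - 4.
Solve -4*gain - 4 = 12: gain = (12 + 4) / -4 = -4.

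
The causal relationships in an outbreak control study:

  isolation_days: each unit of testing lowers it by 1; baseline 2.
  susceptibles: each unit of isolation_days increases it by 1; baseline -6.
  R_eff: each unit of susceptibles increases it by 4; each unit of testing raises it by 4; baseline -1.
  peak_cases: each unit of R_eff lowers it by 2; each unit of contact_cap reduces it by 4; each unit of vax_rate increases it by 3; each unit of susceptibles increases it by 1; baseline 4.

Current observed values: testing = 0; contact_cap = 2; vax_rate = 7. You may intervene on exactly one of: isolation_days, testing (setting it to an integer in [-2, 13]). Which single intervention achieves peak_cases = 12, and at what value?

Intervening on isolation_days: with other inputs at their observed values, peak_cases = -7*isolation_days + 61. Solving for 12 gives isolation_days = 7, within [-2, 13].
Intervening on testing: peak_cases = -testing + 47. Reaching 12 requires testing = 35, outside [-2, 13].

set isolation_days = 7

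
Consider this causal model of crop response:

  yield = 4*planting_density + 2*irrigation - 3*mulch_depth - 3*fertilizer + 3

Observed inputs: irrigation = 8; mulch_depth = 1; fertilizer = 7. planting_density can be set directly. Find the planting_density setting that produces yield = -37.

planting_density = -8

Substituting into the yield equation gives yield = 4*planting_density - 5.
Solve 4*planting_density - 5 = -37: planting_density = (-37 + 5) / 4 = -8.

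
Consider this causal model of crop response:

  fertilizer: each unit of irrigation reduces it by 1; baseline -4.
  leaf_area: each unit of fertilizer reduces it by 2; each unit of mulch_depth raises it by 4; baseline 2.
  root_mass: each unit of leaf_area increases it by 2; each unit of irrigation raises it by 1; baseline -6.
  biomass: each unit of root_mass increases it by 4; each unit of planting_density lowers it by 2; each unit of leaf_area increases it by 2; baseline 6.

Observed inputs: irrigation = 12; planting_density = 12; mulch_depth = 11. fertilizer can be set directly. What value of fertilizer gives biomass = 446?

fertilizer = 1

Intervening on fertilizer fixes its value directly, overriding its dependence on irrigation.
Substituting into the leaf_area equation gives leaf_area = -2*fertilizer + 46.
Substituting into the root_mass equation gives root_mass = -4*fertilizer + 98.
Substituting into the biomass equation gives biomass = -20*fertilizer + 466.
Solve -20*fertilizer + 466 = 446: fertilizer = (446 - 466) / -20 = 1.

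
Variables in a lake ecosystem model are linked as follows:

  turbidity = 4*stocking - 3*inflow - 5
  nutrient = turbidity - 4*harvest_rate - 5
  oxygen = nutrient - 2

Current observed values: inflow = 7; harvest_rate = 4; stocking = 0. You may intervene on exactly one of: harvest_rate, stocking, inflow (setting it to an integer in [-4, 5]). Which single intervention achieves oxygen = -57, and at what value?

set stocking = -2

Intervening on harvest_rate: oxygen = -4*harvest_rate - 33. Reaching -57 requires harvest_rate = 6, outside [-4, 5].
Intervening on stocking: with other inputs at their observed values, oxygen = 4*stocking - 49. Solving for -57 gives stocking = -2, within [-4, 5].
Intervening on inflow: oxygen = -3*inflow - 28. Reaching -57 requires inflow = 29/3, not an integer.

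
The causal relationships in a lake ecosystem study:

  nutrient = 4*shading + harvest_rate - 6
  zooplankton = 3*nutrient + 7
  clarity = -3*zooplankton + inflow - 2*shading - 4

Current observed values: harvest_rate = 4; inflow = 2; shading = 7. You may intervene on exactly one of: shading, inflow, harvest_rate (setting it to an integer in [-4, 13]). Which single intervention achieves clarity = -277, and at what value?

Intervening on shading: clarity = -38*shading - 5. Reaching -277 requires shading = 136/19, not an integer.
Intervening on inflow: with other inputs at their observed values, clarity = inflow - 273. Solving for -277 gives inflow = -4, within [-4, 13].
Intervening on harvest_rate: clarity = -9*harvest_rate - 235. Reaching -277 requires harvest_rate = 14/3, not an integer.

set inflow = -4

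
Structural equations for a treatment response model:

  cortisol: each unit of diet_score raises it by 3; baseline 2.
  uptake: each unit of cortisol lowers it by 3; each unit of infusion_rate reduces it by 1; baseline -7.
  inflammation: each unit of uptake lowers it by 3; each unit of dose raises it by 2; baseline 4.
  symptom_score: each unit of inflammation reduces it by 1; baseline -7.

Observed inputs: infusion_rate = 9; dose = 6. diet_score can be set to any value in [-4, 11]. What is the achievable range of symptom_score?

Substituting into the uptake equation gives uptake = -9*diet_score - 22.
Substituting into the inflammation equation gives inflammation = 27*diet_score + 82.
symptom_score becomes -27*diet_score - 89.
Linear in diet_score, so extremes are at the endpoints: diet_score = -4 gives symptom_score = 19; diet_score = 11 gives symptom_score = -386.

-386 to 19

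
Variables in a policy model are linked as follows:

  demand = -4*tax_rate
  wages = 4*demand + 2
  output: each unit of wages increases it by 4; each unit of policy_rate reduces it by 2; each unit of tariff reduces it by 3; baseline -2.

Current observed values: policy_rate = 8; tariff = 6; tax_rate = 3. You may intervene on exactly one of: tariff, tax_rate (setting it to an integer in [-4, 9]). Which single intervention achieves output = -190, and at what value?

set tariff = -4

Intervening on tariff: with other inputs at their observed values, output = -3*tariff - 202. Solving for -190 gives tariff = -4, within [-4, 9].
Intervening on tax_rate: output = -64*tax_rate - 28. Reaching -190 requires tax_rate = 81/32, not an integer.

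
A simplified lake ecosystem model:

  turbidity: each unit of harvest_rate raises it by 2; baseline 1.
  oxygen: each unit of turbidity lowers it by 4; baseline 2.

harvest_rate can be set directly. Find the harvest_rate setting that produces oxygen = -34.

Substituting into the oxygen equation gives oxygen = -8*harvest_rate - 2.
Solve -8*harvest_rate - 2 = -34: harvest_rate = (-34 + 2) / -8 = 4.

harvest_rate = 4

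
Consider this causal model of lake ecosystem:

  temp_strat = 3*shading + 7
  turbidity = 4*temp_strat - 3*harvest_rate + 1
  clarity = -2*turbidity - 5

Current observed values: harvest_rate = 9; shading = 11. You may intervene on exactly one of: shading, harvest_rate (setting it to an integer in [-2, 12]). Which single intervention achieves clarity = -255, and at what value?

Intervening on shading: clarity = -24*shading - 9. Reaching -255 requires shading = 41/4, not an integer.
Intervening on harvest_rate: with other inputs at their observed values, clarity = 6*harvest_rate - 327. Solving for -255 gives harvest_rate = 12, within [-2, 12].

set harvest_rate = 12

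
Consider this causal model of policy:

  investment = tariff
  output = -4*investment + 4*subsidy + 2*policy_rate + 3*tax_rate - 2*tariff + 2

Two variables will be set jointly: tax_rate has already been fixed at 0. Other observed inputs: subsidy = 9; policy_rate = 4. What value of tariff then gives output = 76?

tariff = -5

With tax_rate held at 0:
Substituting into the output equation gives output = -6*tariff + 46.
Solve -6*tariff + 46 = 76: tariff = (76 - 46) / -6 = -5.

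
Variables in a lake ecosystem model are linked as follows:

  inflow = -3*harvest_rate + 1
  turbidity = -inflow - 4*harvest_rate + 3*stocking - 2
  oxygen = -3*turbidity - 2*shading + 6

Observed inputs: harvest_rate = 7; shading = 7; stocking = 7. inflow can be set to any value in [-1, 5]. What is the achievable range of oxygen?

Intervening on inflow fixes its value directly, overriding its dependence on harvest_rate.
Substituting into the turbidity equation gives turbidity = -inflow - 9.
Substituting into the oxygen equation gives oxygen = 3*inflow + 19.
Linear in inflow, so extremes are at the endpoints: inflow = -1 gives oxygen = 16; inflow = 5 gives oxygen = 34.

16 to 34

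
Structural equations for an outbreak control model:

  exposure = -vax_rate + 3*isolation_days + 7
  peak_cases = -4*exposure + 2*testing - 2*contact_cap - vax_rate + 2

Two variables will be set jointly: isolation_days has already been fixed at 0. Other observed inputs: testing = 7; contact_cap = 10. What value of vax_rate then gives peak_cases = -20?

vax_rate = 4

With isolation_days held at 0:
Substituting into the exposure equation gives exposure = -vax_rate + 7.
Substituting into the peak_cases equation gives peak_cases = 3*vax_rate - 32.
Solve 3*vax_rate - 32 = -20: vax_rate = (-20 + 32) / 3 = 4.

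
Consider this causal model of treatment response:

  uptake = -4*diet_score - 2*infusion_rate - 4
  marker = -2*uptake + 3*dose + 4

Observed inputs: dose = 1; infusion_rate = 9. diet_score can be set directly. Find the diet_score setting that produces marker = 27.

Substituting into the uptake equation gives uptake = -4*diet_score - 22.
Substituting into the marker equation gives marker = 8*diet_score + 51.
Solve 8*diet_score + 51 = 27: diet_score = (27 - 51) / 8 = -3.

diet_score = -3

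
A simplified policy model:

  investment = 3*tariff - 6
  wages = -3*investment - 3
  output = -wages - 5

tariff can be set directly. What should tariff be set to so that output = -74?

Substituting into the wages equation gives wages = -9*tariff + 15.
Substituting into the output equation gives output = 9*tariff - 20.
Solve 9*tariff - 20 = -74: tariff = (-74 + 20) / 9 = -6.

tariff = -6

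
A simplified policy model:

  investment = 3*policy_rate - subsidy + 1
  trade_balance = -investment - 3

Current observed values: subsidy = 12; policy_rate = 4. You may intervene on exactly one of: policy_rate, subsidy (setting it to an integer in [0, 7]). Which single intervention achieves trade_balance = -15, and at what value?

Intervening on policy_rate: trade_balance = -3*policy_rate + 8. Reaching -15 requires policy_rate = 23/3, not an integer.
Intervening on subsidy: with other inputs at their observed values, trade_balance = subsidy - 16. Solving for -15 gives subsidy = 1, within [0, 7].

set subsidy = 1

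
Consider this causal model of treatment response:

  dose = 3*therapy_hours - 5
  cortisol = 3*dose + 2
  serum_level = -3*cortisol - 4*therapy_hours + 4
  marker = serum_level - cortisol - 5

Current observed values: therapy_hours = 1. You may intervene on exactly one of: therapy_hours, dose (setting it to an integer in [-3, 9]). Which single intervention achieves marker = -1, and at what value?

Intervening on therapy_hours: marker = -40*therapy_hours + 51. Reaching -1 requires therapy_hours = 13/10, not an integer.
Intervening on dose: with other inputs at their observed values, marker = -12*dose - 13. Solving for -1 gives dose = -1, within [-3, 9].

set dose = -1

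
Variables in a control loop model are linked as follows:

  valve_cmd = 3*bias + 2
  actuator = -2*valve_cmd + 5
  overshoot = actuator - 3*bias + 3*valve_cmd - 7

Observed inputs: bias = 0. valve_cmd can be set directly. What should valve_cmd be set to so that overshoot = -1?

valve_cmd = 1

Intervening on valve_cmd fixes its value directly, overriding its dependence on bias.
Substituting into the overshoot equation gives overshoot = valve_cmd - 2.
Solve valve_cmd - 2 = -1: valve_cmd = (-1 + 2) / 1 = 1.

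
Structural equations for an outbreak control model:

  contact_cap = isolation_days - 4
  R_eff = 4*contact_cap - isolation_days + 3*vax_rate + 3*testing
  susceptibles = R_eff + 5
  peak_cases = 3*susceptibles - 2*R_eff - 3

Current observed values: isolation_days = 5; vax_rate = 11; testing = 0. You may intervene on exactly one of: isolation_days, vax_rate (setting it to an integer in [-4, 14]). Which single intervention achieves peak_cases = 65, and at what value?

set isolation_days = 12

Intervening on isolation_days: with other inputs at their observed values, peak_cases = 3*isolation_days + 29. Solving for 65 gives isolation_days = 12, within [-4, 14].
Intervening on vax_rate: peak_cases = 3*vax_rate + 11. Reaching 65 requires vax_rate = 18, outside [-4, 14].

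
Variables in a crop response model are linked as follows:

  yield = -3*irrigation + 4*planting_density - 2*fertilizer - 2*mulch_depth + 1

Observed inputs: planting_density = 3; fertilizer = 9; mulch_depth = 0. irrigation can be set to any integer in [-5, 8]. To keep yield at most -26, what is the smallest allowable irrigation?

Substituting into the yield equation gives yield = -3*irrigation - 5.
Require -3*irrigation - 5 ≤ -26, so irrigation ≥ 7.
The smallest integer in [-5, 8] satisfying this is 7.

irrigation = 7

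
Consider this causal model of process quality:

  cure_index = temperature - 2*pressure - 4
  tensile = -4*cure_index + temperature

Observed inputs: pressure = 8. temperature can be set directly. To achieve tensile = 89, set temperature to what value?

temperature = -3

Substituting into the cure_index equation gives cure_index = temperature - 20.
tensile becomes -3*temperature + 80.
Solve -3*temperature + 80 = 89: temperature = (89 - 80) / -3 = -3.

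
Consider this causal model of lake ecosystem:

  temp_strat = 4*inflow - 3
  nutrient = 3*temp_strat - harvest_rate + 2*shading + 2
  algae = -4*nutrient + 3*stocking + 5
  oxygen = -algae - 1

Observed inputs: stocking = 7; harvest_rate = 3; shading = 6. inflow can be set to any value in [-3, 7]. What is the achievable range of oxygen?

Substituting into the nutrient equation gives nutrient = 12*inflow + 2.
So algae = -48*inflow + 18.
Substituting into the oxygen equation gives oxygen = 48*inflow - 19.
Linear in inflow, so extremes are at the endpoints: inflow = -3 gives oxygen = -163; inflow = 7 gives oxygen = 317.

-163 to 317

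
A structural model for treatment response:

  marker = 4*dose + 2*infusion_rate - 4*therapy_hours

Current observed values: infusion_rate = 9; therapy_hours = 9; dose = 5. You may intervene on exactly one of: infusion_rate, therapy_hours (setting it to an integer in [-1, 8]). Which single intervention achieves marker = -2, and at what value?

Intervening on infusion_rate: with other inputs at their observed values, marker = 2*infusion_rate - 16. Solving for -2 gives infusion_rate = 7, within [-1, 8].
Intervening on therapy_hours: marker = -4*therapy_hours + 38. Reaching -2 requires therapy_hours = 10, outside [-1, 8].

set infusion_rate = 7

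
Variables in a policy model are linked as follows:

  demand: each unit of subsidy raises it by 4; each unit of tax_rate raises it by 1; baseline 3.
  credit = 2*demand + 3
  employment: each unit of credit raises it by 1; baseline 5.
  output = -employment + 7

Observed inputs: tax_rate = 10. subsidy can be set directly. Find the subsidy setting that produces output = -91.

subsidy = 8

Substituting into the demand equation gives demand = 4*subsidy + 13.
Substituting into the credit equation gives credit = 8*subsidy + 29.
Substituting into the employment equation gives employment = 8*subsidy + 34.
output becomes -8*subsidy - 27.
Solve -8*subsidy - 27 = -91: subsidy = (-91 + 27) / -8 = 8.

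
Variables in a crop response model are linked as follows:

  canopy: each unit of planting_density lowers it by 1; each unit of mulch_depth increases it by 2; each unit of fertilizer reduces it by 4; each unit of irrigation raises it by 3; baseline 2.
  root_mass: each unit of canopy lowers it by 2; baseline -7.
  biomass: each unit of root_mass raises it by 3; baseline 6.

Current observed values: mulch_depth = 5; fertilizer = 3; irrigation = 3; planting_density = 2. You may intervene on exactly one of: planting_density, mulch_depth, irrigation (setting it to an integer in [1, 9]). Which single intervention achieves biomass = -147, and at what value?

set irrigation = 8

Intervening on planting_density: biomass = 6*planting_density - 69. Reaching -147 requires planting_density = -13, outside [1, 9].
Intervening on mulch_depth: biomass = -12*mulch_depth + 3. Reaching -147 requires mulch_depth = 25/2, not an integer.
Intervening on irrigation: with other inputs at their observed values, biomass = -18*irrigation - 3. Solving for -147 gives irrigation = 8, within [1, 9].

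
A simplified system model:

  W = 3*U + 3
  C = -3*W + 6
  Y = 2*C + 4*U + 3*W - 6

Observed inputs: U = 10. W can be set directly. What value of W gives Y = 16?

W = 10

Intervening on W fixes its value directly, overriding its dependence on U.
Substituting into the Y equation gives Y = -3*W + 46.
Solve -3*W + 46 = 16: W = (16 - 46) / -3 = 10.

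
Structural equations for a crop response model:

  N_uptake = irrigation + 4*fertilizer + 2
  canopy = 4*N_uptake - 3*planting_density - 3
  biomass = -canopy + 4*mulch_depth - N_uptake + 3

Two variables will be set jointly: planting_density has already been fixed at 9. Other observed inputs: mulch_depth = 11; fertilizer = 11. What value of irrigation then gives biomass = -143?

irrigation = -2

With planting_density held at 9:
Substituting into the N_uptake equation gives N_uptake = irrigation + 46.
Substituting into the canopy equation gives canopy = 4*irrigation + 154.
Substituting into the biomass equation gives biomass = -5*irrigation - 153.
Solve -5*irrigation - 153 = -143: irrigation = (-143 + 153) / -5 = -2.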